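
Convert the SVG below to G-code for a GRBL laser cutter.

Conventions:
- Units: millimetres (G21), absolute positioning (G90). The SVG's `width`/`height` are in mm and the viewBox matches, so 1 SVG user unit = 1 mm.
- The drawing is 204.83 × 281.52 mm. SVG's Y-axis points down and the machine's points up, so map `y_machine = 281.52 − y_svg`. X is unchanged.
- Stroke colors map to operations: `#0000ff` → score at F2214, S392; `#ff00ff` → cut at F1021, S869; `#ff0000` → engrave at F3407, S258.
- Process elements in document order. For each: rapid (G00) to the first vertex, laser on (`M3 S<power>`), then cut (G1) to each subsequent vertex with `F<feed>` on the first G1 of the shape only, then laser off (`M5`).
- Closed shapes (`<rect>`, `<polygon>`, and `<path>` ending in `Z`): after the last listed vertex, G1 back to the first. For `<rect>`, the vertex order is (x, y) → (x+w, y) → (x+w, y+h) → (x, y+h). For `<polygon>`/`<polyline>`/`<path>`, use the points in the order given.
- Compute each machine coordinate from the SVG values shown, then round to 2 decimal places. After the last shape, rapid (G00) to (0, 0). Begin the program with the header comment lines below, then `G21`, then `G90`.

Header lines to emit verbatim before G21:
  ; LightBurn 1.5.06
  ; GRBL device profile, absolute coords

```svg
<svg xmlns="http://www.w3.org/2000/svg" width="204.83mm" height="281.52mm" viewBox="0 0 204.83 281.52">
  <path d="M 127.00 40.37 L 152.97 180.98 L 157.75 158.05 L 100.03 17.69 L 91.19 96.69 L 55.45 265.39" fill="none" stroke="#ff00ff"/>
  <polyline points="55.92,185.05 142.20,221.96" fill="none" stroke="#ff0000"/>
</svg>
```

; LightBurn 1.5.06
; GRBL device profile, absolute coords
G21
G90
G00 X127.00 Y241.15
M3 S869
G1 X152.97 Y100.54 F1021
G1 X157.75 Y123.47
G1 X100.03 Y263.83
G1 X91.19 Y184.83
G1 X55.45 Y16.13
M5
G00 X55.92 Y96.47
M3 S258
G1 X142.20 Y59.56 F3407
M5
G00 X0.00 Y0.00

1 u = 1 mm; y_m = 281.52 − y.

[1] `<path>` open polyline, #ff00ff→cut S869 F1021: (127.00,241.15) → (152.97,100.54) → (157.75,123.47) → (100.03,263.83) → (91.19,184.83) → (55.45,16.13)

[2] `<polyline>` line segment, #ff0000→engrave S258 F3407: (55.92,96.47) → (142.20,59.56)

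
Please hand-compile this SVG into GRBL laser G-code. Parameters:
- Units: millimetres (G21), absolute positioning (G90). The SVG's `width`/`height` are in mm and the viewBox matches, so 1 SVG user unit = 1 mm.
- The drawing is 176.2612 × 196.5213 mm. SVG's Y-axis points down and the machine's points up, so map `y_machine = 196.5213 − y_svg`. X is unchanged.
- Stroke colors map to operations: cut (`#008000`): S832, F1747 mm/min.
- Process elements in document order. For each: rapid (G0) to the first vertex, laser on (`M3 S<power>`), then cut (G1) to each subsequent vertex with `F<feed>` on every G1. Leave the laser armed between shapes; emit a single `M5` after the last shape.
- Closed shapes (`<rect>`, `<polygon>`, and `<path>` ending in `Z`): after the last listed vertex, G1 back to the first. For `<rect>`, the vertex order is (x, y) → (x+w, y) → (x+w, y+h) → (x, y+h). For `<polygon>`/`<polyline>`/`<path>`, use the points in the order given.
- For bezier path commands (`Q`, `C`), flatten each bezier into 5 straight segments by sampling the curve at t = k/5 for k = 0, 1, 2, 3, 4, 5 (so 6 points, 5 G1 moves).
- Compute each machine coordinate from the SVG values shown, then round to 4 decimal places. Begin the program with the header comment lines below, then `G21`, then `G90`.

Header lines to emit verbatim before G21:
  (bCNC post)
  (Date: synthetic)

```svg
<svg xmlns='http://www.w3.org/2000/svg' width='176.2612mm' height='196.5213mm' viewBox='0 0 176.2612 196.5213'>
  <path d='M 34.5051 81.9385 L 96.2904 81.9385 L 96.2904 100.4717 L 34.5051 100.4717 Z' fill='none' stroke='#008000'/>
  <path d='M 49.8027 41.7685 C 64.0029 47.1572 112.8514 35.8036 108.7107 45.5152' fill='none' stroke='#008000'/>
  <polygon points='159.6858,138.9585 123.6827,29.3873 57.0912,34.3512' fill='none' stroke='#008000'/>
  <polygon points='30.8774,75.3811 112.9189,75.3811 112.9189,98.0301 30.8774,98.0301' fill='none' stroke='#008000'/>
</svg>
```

1 u = 1 mm; y_m = 196.5213 − y.

[1] `<path>` rectangle, #008000→cut S832 F1747: (34.5051,114.5828) → (96.2904,114.5828) → (96.2904,96.0496) → (34.5051,96.0496) → (34.5051,114.5828) (closed)

[2] `<path>` cubic bezier, #008000→cut S832 F1747: (49.8027,154.7528) → (61.7795,153.2262) → (77.8653,153.9030) → (93.8535,154.9684) → (105.5375,154.6077) → (108.7107,151.0061)

[3] `<polygon>` closed polygon, #008000→cut S832 F1747: (159.6858,57.5628) → (123.6827,167.1340) → (57.0912,162.1701) → (159.6858,57.5628) (closed)

[4] `<polygon>` rectangle, #008000→cut S832 F1747: (30.8774,121.1402) → (112.9189,121.1402) → (112.9189,98.4912) → (30.8774,98.4912) → (30.8774,121.1402) (closed)

(bCNC post)
(Date: synthetic)
G21
G90
G0 X34.5051 Y114.5828
M3 S832
G1 X96.2904 Y114.5828 F1747
G1 X96.2904 Y96.0496 F1747
G1 X34.5051 Y96.0496 F1747
G1 X34.5051 Y114.5828 F1747
G0 X49.8027 Y154.7528
M3 S832
G1 X61.7795 Y153.2262 F1747
G1 X77.8653 Y153.9030 F1747
G1 X93.8535 Y154.9684 F1747
G1 X105.5375 Y154.6077 F1747
G1 X108.7107 Y151.0061 F1747
G0 X159.6858 Y57.5628
M3 S832
G1 X123.6827 Y167.1340 F1747
G1 X57.0912 Y162.1701 F1747
G1 X159.6858 Y57.5628 F1747
G0 X30.8774 Y121.1402
M3 S832
G1 X112.9189 Y121.1402 F1747
G1 X112.9189 Y98.4912 F1747
G1 X30.8774 Y98.4912 F1747
G1 X30.8774 Y121.1402 F1747
M5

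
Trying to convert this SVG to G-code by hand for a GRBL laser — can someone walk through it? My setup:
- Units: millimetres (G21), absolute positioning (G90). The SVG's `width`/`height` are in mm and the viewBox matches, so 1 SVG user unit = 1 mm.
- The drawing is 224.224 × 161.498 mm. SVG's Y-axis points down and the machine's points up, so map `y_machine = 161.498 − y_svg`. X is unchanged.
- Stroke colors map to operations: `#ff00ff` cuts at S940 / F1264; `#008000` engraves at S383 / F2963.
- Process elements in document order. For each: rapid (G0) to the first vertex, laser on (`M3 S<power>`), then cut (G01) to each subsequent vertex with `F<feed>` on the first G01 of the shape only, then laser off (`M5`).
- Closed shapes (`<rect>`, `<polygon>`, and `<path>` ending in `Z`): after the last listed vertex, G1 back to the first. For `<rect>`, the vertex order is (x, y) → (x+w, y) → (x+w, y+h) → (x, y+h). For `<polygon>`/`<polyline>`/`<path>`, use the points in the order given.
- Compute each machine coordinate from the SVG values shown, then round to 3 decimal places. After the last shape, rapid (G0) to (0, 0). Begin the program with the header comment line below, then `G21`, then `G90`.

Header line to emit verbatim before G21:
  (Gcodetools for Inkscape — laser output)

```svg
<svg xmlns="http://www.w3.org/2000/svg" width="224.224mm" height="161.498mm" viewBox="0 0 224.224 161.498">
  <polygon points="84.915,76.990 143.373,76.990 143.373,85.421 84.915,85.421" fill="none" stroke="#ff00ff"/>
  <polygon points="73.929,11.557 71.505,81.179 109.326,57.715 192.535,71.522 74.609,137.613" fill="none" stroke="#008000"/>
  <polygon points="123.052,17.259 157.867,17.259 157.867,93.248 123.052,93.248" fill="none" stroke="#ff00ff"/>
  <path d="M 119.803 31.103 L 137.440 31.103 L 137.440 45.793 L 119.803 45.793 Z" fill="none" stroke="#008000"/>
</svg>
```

(Gcodetools for Inkscape — laser output)
G21
G90
G0 X84.915 Y84.508
M3 S940
G01 X143.373 Y84.508 F1264
G01 X143.373 Y76.077
G01 X84.915 Y76.077
G01 X84.915 Y84.508
M5
G0 X73.929 Y149.941
M3 S383
G01 X71.505 Y80.319 F2963
G01 X109.326 Y103.783
G01 X192.535 Y89.976
G01 X74.609 Y23.885
G01 X73.929 Y149.941
M5
G0 X123.052 Y144.239
M3 S940
G01 X157.867 Y144.239 F1264
G01 X157.867 Y68.250
G01 X123.052 Y68.250
G01 X123.052 Y144.239
M5
G0 X119.803 Y130.395
M3 S383
G01 X137.440 Y130.395 F2963
G01 X137.440 Y115.705
G01 X119.803 Y115.705
G01 X119.803 Y130.395
M5
G0 X0.000 Y0.000

1 u = 1 mm; y_m = 161.498 − y.

[1] `<polygon>` rectangle, #ff00ff→cut S940 F1264: (84.915,84.508) → (143.373,84.508) → (143.373,76.077) → (84.915,76.077) → (84.915,84.508) (closed)

[2] `<polygon>` closed polygon, #008000→engrave S383 F2963: (73.929,149.941) → (71.505,80.319) → (109.326,103.783) → (192.535,89.976) → (74.609,23.885) → (73.929,149.941) (closed)

[3] `<polygon>` rectangle, #ff00ff→cut S940 F1264: (123.052,144.239) → (157.867,144.239) → (157.867,68.250) → (123.052,68.250) → (123.052,144.239) (closed)

[4] `<path>` rectangle, #008000→engrave S383 F2963: (119.803,130.395) → (137.440,130.395) → (137.440,115.705) → (119.803,115.705) → (119.803,130.395) (closed)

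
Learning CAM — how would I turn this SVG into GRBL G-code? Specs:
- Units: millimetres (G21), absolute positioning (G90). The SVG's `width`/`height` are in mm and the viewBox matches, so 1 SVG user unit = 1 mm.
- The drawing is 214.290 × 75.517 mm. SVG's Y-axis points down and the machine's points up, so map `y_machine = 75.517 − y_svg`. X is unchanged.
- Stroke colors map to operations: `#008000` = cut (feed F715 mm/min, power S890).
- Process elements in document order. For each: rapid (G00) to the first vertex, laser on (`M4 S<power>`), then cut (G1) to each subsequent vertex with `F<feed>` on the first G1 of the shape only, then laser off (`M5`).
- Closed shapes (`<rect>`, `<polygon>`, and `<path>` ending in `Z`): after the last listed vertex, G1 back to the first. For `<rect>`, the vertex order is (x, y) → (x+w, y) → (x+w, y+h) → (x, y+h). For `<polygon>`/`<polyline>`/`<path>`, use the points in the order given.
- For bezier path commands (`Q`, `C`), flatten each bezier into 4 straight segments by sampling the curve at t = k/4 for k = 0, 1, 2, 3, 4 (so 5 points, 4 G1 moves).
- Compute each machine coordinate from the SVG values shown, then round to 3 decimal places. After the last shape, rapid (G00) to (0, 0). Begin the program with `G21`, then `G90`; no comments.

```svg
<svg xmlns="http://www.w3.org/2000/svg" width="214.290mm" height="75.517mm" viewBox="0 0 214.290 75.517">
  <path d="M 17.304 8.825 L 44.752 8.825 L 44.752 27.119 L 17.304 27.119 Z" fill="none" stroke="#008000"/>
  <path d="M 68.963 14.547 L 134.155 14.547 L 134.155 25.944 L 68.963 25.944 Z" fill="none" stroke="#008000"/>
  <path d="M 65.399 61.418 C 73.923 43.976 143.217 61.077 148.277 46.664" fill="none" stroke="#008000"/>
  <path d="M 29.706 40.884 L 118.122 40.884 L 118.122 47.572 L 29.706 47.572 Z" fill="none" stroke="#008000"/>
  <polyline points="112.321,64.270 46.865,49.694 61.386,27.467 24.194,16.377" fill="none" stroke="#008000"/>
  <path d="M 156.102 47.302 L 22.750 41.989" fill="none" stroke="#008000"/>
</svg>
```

viewBox `0 0 214.290 75.517` with mm width/height → 1 unit = 1 mm. Flip: y_m = 75.517 − y_svg.

**Shape 1** — `<path>` rectangle, stroke `#008000` → cut (S890, F715). Machine vertices: (17.304,66.692) → (44.752,66.692) → (44.752,48.398) → (17.304,48.398) → (17.304,66.692). Closed: final G1 returns to the first vertex.

**Shape 2** — `<path>` rectangle, stroke `#008000` → cut (S890, F715). Machine vertices: (68.963,60.970) → (134.155,60.970) → (134.155,49.573) → (68.963,49.573) → (68.963,60.970). Closed: final G1 returns to the first vertex.

**Shape 3** — `<path>` cubic bezier, stroke `#008000` → cut (S890, F715). Control points (SVG): P0=(65.399,61.418), P1=(73.923,43.976), P2=(143.217,61.077), P3=(148.277,46.664); sampled at t=k/4. Machine vertices: (65.399,14.099) → (81.233,21.736) → (108.137,22.612) → (134.391,22.920) → (148.277,28.853). Open path.

**Shape 4** — `<path>` rectangle, stroke `#008000` → cut (S890, F715). Machine vertices: (29.706,34.633) → (118.122,34.633) → (118.122,27.945) → (29.706,27.945) → (29.706,34.633). Closed: final G1 returns to the first vertex.

**Shape 5** — `<polyline>` open polyline, stroke `#008000` → cut (S890, F715). Machine vertices: (112.321,11.247) → (46.865,25.823) → (61.386,48.050) → (24.194,59.140). Open path.

**Shape 6** — `<path>` line segment, stroke `#008000` → cut (S890, F715). Machine vertices: (156.102,28.215) → (22.750,33.528). Open path.

G21
G90
G00 X17.304 Y66.692
M4 S890
G1 X44.752 Y66.692 F715
G1 X44.752 Y48.398
G1 X17.304 Y48.398
G1 X17.304 Y66.692
M5
G00 X68.963 Y60.970
M4 S890
G1 X134.155 Y60.970 F715
G1 X134.155 Y49.573
G1 X68.963 Y49.573
G1 X68.963 Y60.970
M5
G00 X65.399 Y14.099
M4 S890
G1 X81.233 Y21.736 F715
G1 X108.137 Y22.612
G1 X134.391 Y22.920
G1 X148.277 Y28.853
M5
G00 X29.706 Y34.633
M4 S890
G1 X118.122 Y34.633 F715
G1 X118.122 Y27.945
G1 X29.706 Y27.945
G1 X29.706 Y34.633
M5
G00 X112.321 Y11.247
M4 S890
G1 X46.865 Y25.823 F715
G1 X61.386 Y48.050
G1 X24.194 Y59.140
M5
G00 X156.102 Y28.215
M4 S890
G1 X22.750 Y33.528 F715
M5
G00 X0.000 Y0.000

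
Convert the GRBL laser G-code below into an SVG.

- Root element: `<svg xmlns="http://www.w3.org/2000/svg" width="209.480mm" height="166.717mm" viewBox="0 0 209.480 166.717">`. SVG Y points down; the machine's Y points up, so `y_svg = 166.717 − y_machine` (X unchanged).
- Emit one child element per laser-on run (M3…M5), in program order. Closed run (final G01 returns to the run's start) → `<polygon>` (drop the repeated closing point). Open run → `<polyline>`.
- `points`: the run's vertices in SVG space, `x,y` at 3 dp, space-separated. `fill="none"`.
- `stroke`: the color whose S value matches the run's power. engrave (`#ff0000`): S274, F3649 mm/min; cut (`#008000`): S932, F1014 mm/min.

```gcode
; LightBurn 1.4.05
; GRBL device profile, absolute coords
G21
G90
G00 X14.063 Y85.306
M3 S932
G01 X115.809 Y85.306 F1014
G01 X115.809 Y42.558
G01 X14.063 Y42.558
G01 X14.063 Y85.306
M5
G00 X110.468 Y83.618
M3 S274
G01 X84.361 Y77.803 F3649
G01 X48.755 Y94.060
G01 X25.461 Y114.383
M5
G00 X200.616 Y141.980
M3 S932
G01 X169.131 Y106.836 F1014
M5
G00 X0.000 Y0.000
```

Each laser-on run becomes one SVG element. Flip Y back into SVG space with y_svg = 166.717 − y_machine.

Run 1: the run's S932 means `#008000` (cut). The run returns to its start, so emit a `<polygon>` with points (Y-flipped): 14.063,81.411 115.809,81.411 115.809,124.159 14.063,124.159.

Run 2: the run's S274 means `#ff0000` (engrave). The run is open, so emit a `<polyline>` with points (Y-flipped): 110.468,83.099 84.361,88.914 48.755,72.657 25.461,52.334.

Run 3: S932 ⇒ cut layer `#008000`. The run is open, so emit a `<polyline>` with points (Y-flipped): 200.616,24.737 169.131,59.881.

<svg xmlns="http://www.w3.org/2000/svg" width="209.480mm" height="166.717mm" viewBox="0 0 209.480 166.717">
  <polygon points="14.063,81.411 115.809,81.411 115.809,124.159 14.063,124.159" fill="none" stroke="#008000"/>
  <polyline points="110.468,83.099 84.361,88.914 48.755,72.657 25.461,52.334" fill="none" stroke="#ff0000"/>
  <polyline points="200.616,24.737 169.131,59.881" fill="none" stroke="#008000"/>
</svg>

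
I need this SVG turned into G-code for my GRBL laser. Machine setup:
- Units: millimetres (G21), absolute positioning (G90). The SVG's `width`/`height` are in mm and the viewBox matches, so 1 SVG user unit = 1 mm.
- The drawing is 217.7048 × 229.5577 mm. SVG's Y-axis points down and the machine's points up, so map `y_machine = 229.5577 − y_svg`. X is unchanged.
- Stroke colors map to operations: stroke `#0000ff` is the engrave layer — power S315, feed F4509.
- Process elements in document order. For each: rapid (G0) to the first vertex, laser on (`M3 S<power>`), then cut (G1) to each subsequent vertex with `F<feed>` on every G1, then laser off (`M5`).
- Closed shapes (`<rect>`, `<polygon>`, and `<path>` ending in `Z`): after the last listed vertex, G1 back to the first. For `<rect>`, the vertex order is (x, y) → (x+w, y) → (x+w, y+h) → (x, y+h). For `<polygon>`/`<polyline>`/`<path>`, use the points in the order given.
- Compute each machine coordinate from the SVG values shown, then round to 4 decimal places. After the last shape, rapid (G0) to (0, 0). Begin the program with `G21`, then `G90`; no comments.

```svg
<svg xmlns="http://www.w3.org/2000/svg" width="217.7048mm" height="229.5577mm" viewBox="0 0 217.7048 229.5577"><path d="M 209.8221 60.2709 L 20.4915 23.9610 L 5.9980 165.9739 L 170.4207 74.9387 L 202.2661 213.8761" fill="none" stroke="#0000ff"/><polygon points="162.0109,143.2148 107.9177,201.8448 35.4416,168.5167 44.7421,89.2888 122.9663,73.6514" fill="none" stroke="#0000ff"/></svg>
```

viewBox `0 0 217.7048 229.5577` with mm width/height → 1 unit = 1 mm. Flip: y_m = 229.5577 − y_svg.

**Shape 1** — `<path>` open polyline, stroke `#0000ff` → engrave (S315, F4509). Machine vertices: (209.8221,169.2868) → (20.4915,205.5967) → (5.9980,63.5838) → (170.4207,154.6190) → (202.2661,15.6816). Open path.

**Shape 2** — `<polygon>` regular polygon, stroke `#0000ff` → engrave (S315, F4509). Machine vertices: (162.0109,86.3429) → (107.9177,27.7129) → (35.4416,61.0410) → (44.7421,140.2689) → (122.9663,155.9063) → (162.0109,86.3429). Closed: final G1 returns to the first vertex.

G21
G90
G0 X209.8221 Y169.2868
M3 S315
G1 X20.4915 Y205.5967 F4509
G1 X5.9980 Y63.5838 F4509
G1 X170.4207 Y154.6190 F4509
G1 X202.2661 Y15.6816 F4509
M5
G0 X162.0109 Y86.3429
M3 S315
G1 X107.9177 Y27.7129 F4509
G1 X35.4416 Y61.0410 F4509
G1 X44.7421 Y140.2689 F4509
G1 X122.9663 Y155.9063 F4509
G1 X162.0109 Y86.3429 F4509
M5
G0 X0.0000 Y0.0000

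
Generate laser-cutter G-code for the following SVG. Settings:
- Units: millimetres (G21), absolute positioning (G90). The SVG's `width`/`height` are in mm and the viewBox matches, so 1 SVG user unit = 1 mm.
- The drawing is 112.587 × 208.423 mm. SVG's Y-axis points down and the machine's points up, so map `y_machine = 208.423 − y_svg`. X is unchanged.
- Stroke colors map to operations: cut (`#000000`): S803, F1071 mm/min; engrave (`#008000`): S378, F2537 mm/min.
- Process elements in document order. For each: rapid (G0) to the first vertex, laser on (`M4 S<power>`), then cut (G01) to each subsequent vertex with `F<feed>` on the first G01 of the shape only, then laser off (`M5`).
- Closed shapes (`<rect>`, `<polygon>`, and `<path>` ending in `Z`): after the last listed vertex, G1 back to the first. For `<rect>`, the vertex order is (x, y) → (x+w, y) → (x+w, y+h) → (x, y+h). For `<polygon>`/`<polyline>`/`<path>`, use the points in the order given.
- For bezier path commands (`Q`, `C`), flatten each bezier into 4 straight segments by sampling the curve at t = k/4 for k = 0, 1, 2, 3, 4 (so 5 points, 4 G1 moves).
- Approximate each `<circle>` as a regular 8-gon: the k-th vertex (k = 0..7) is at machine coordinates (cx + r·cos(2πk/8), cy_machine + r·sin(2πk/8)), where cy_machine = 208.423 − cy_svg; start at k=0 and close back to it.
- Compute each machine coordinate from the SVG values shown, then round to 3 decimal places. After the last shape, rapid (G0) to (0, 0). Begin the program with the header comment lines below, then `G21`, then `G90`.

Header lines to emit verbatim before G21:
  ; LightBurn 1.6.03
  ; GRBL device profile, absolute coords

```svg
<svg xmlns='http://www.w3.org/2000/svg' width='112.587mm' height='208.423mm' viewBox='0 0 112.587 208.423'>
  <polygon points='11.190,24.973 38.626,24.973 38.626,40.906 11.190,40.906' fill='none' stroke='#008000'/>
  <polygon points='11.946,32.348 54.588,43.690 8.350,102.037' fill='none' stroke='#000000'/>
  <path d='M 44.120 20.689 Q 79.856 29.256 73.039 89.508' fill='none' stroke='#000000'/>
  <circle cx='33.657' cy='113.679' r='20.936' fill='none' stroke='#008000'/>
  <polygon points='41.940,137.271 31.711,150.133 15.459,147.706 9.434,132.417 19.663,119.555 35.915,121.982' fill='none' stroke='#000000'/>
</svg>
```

; LightBurn 1.6.03
; GRBL device profile, absolute coords
G21
G90
G0 X11.190 Y183.450
M4 S378
G01 X38.626 Y183.450 F2537
G01 X38.626 Y167.517
G01 X11.190 Y167.517
G01 X11.190 Y183.450
M5
G0 X11.946 Y176.075
M4 S803
G01 X54.588 Y164.733 F1071
G01 X8.350 Y106.386
G01 X11.946 Y176.075
M5
G0 X44.120 Y187.734
M4 S803
G01 X59.328 Y180.220 F1071
G01 X69.218 Y166.246
G01 X73.788 Y145.811
G01 X73.039 Y118.915
M5
G0 X54.593 Y94.744
M4 S378
G01 X48.461 Y109.548 F2537
G01 X33.657 Y115.680
G01 X18.853 Y109.548
G01 X12.721 Y94.744
G01 X18.853 Y79.940
G01 X33.657 Y73.808
G01 X48.461 Y79.940
G01 X54.593 Y94.744
M5
G0 X41.940 Y71.152
M4 S803
G01 X31.711 Y58.290 F1071
G01 X15.459 Y60.717
G01 X9.434 Y76.006
G01 X19.663 Y88.868
G01 X35.915 Y86.441
G01 X41.940 Y71.152
M5
G0 X0.000 Y0.000

1 u = 1 mm; y_m = 208.423 − y.

[1] `<polygon>` rectangle, #008000→engrave S378 F2537: (11.190,183.450) → (38.626,183.450) → (38.626,167.517) → (11.190,167.517) → (11.190,183.450) (closed)

[2] `<polygon>` closed polygon, #000000→cut S803 F1071: (11.946,176.075) → (54.588,164.733) → (8.350,106.386) → (11.946,176.075) (closed)

[3] `<path>` quadratic bezier, #000000→cut S803 F1071: (44.120,187.734) → (59.328,180.220) → (69.218,166.246) → (73.788,145.811) → (73.039,118.915)

[4] `<circle>` circle, #008000→engrave S378 F2537: (54.593,94.744) → (48.461,109.548) → (33.657,115.680) → (18.853,109.548) → (12.721,94.744) → (18.853,79.940) → (33.657,73.808) → (48.461,79.940) → (54.593,94.744) (closed)

[5] `<polygon>` regular polygon, #000000→cut S803 F1071: (41.940,71.152) → (31.711,58.290) → (15.459,60.717) → (9.434,76.006) → (19.663,88.868) → (35.915,86.441) → (41.940,71.152) (closed)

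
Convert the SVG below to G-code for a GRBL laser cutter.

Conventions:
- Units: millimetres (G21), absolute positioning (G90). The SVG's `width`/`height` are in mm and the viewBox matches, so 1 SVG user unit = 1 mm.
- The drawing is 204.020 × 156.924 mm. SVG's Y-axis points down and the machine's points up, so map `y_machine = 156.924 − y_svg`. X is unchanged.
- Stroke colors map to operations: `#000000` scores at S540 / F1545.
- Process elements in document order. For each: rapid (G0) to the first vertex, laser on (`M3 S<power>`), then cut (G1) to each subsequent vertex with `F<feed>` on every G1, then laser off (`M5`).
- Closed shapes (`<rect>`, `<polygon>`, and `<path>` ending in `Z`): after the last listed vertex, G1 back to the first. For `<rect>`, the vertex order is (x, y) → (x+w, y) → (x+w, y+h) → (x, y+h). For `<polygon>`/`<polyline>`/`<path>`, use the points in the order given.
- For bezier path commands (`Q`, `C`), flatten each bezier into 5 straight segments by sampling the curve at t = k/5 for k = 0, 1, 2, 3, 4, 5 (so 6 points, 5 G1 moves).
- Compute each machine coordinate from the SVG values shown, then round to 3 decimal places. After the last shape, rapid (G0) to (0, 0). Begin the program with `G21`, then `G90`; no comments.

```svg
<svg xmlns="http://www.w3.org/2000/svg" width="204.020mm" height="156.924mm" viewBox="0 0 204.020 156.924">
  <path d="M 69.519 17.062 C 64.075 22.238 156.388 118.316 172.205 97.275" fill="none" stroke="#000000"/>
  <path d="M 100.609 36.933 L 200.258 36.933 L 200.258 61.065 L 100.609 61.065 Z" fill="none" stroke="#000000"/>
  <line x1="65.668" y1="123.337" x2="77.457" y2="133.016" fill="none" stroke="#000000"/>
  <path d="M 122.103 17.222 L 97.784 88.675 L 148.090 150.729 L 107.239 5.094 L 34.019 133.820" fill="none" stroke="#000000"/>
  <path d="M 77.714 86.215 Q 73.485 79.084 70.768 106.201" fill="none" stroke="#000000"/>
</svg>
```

viewBox `0 0 204.020 156.924` with mm width/height → 1 unit = 1 mm. Flip: y_m = 156.924 − y_svg.

**Shape 1** — `<path>` cubic bezier, stroke `#000000` → score (S540, F1545). Control points (SVG): P0=(69.519,17.062), P1=(64.075,22.238), P2=(156.388,118.316), P3=(172.205,97.275); sampled at t=k/5. Machine vertices: (69.519,139.862) → (76.589,127.512) → (98.757,103.331) → (127.659,77.304) → (154.929,59.415) → (172.205,59.649). Open path.

**Shape 2** — `<path>` rectangle, stroke `#000000` → score (S540, F1545). Machine vertices: (100.609,119.991) → (200.258,119.991) → (200.258,95.859) → (100.609,95.859) → (100.609,119.991). Closed: final G1 returns to the first vertex.

**Shape 3** — `<line>` line segment, stroke `#000000` → score (S540, F1545). Machine vertices: (65.668,33.587) → (77.457,23.908). Open path.

**Shape 4** — `<path>` open polyline, stroke `#000000` → score (S540, F1545). Machine vertices: (122.103,139.702) → (97.784,68.249) → (148.090,6.195) → (107.239,151.830) → (34.019,23.104). Open path.

**Shape 5** — `<path>` quadratic bezier, stroke `#000000` → score (S540, F1545). Control points (SVG): P0=(77.714,86.215), P1=(73.485,79.084), P2=(70.768,106.201); sampled at t=k/5. Machine vertices: (77.714,70.709) → (76.083,72.191) → (74.573,70.934) → (73.184,66.937) → (71.915,60.200) → (70.768,50.723). Open path.

G21
G90
G0 X69.519 Y139.862
M3 S540
G1 X76.589 Y127.512 F1545
G1 X98.757 Y103.331 F1545
G1 X127.659 Y77.304 F1545
G1 X154.929 Y59.415 F1545
G1 X172.205 Y59.649 F1545
M5
G0 X100.609 Y119.991
M3 S540
G1 X200.258 Y119.991 F1545
G1 X200.258 Y95.859 F1545
G1 X100.609 Y95.859 F1545
G1 X100.609 Y119.991 F1545
M5
G0 X65.668 Y33.587
M3 S540
G1 X77.457 Y23.908 F1545
M5
G0 X122.103 Y139.702
M3 S540
G1 X97.784 Y68.249 F1545
G1 X148.090 Y6.195 F1545
G1 X107.239 Y151.830 F1545
G1 X34.019 Y23.104 F1545
M5
G0 X77.714 Y70.709
M3 S540
G1 X76.083 Y72.191 F1545
G1 X74.573 Y70.934 F1545
G1 X73.184 Y66.937 F1545
G1 X71.915 Y60.200 F1545
G1 X70.768 Y50.723 F1545
M5
G0 X0.000 Y0.000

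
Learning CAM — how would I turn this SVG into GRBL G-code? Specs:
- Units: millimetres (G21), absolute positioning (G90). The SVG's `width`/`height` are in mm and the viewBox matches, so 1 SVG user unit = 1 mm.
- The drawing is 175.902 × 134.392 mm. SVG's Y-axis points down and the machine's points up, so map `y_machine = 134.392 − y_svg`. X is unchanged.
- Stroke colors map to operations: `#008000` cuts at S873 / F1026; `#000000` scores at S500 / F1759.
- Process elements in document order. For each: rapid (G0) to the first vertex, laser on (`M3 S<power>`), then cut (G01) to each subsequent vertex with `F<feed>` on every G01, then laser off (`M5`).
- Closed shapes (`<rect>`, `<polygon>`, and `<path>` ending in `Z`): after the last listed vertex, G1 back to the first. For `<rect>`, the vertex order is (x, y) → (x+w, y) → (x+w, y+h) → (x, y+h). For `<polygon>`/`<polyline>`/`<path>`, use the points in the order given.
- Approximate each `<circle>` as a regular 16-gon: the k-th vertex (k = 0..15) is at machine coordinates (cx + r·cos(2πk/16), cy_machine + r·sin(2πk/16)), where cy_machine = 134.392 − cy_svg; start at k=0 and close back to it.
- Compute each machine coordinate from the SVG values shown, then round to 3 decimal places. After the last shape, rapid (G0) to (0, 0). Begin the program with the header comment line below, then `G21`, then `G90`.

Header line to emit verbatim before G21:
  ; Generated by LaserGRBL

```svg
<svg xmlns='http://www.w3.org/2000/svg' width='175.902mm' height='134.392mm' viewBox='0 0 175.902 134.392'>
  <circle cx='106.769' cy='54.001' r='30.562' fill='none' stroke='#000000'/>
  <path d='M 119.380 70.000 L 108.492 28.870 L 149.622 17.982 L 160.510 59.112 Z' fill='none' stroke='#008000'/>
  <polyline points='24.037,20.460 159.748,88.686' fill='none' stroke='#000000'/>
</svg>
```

1 u = 1 mm; y_m = 134.392 − y.

[1] `<circle>` circle, #000000→score S500 F1759: (137.331,80.391) → (135.005,92.087) → (128.380,102.002) → (118.465,108.627) → (106.769,110.953) → (95.073,108.627) → (85.158,102.002) → (78.533,92.087) → (76.207,80.391) → (78.533,68.695) → (85.158,58.780) → (95.073,52.155) → (106.769,49.829) → (118.465,52.155) → (128.380,58.780) → (135.005,68.695) → (137.331,80.391) (closed)

[2] `<path>` regular polygon, #008000→cut S873 F1026: (119.380,64.392) → (108.492,105.522) → (149.622,116.410) → (160.510,75.280) → (119.380,64.392) (closed)

[3] `<polyline>` line segment, #000000→score S500 F1759: (24.037,113.932) → (159.748,45.706)

; Generated by LaserGRBL
G21
G90
G0 X137.331 Y80.391
M3 S500
G01 X135.005 Y92.087 F1759
G01 X128.380 Y102.002 F1759
G01 X118.465 Y108.627 F1759
G01 X106.769 Y110.953 F1759
G01 X95.073 Y108.627 F1759
G01 X85.158 Y102.002 F1759
G01 X78.533 Y92.087 F1759
G01 X76.207 Y80.391 F1759
G01 X78.533 Y68.695 F1759
G01 X85.158 Y58.780 F1759
G01 X95.073 Y52.155 F1759
G01 X106.769 Y49.829 F1759
G01 X118.465 Y52.155 F1759
G01 X128.380 Y58.780 F1759
G01 X135.005 Y68.695 F1759
G01 X137.331 Y80.391 F1759
M5
G0 X119.380 Y64.392
M3 S873
G01 X108.492 Y105.522 F1026
G01 X149.622 Y116.410 F1026
G01 X160.510 Y75.280 F1026
G01 X119.380 Y64.392 F1026
M5
G0 X24.037 Y113.932
M3 S500
G01 X159.748 Y45.706 F1759
M5
G0 X0.000 Y0.000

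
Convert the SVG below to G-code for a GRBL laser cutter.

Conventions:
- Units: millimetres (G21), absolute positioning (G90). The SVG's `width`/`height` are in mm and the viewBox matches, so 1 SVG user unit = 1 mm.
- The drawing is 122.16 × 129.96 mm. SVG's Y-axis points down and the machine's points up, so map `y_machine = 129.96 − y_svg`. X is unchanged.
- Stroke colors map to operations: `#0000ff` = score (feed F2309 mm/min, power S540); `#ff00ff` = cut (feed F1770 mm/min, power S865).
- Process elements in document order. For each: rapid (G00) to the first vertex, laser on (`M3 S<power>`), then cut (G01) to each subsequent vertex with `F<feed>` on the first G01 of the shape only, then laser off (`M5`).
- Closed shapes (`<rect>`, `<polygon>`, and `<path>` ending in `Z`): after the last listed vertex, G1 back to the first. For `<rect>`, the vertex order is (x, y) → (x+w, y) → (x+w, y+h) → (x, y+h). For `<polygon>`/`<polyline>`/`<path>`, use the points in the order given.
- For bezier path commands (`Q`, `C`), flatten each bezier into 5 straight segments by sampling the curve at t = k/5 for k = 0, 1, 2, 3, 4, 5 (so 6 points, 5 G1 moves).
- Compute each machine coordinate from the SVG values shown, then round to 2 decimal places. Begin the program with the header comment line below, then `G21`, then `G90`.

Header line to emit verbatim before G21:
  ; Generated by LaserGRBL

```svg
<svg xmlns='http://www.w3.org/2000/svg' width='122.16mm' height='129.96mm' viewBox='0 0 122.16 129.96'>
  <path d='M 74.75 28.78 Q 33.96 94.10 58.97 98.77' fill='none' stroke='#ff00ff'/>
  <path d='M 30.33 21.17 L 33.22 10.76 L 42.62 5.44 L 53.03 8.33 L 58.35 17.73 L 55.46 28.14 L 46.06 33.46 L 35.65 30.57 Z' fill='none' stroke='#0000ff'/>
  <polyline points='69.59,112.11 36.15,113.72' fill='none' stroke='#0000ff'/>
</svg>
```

viewBox `0 0 122.16 129.96` with mm width/height → 1 unit = 1 mm. Flip: y_m = 129.96 − y_svg.

**Shape 1** — `<path>` quadratic bezier, stroke `#ff00ff` → cut (S865, F1770). Control points (SVG): P0=(74.75,28.78), P1=(33.96,94.10), P2=(58.97,98.77); sampled at t=k/5. Machine vertices: (74.75,101.18) → (61.07,77.48) → (52.65,58.63) → (49.49,44.63) → (51.60,35.48) → (58.97,31.19). Open path.

**Shape 2** — `<path>` regular polygon, stroke `#0000ff` → score (S540, F2309). Machine vertices: (30.33,108.79) → (33.22,119.20) → (42.62,124.52) → (53.03,121.63) → (58.35,112.23) → (55.46,101.82) → (46.06,96.50) → (35.65,99.39) → (30.33,108.79). Closed: final G1 returns to the first vertex.

**Shape 3** — `<polyline>` line segment, stroke `#0000ff` → score (S540, F2309). Machine vertices: (69.59,17.85) → (36.15,16.24). Open path.

; Generated by LaserGRBL
G21
G90
G00 X74.75 Y101.18
M3 S865
G01 X61.07 Y77.48 F1770
G01 X52.65 Y58.63
G01 X49.49 Y44.63
G01 X51.60 Y35.48
G01 X58.97 Y31.19
M5
G00 X30.33 Y108.79
M3 S540
G01 X33.22 Y119.20 F2309
G01 X42.62 Y124.52
G01 X53.03 Y121.63
G01 X58.35 Y112.23
G01 X55.46 Y101.82
G01 X46.06 Y96.50
G01 X35.65 Y99.39
G01 X30.33 Y108.79
M5
G00 X69.59 Y17.85
M3 S540
G01 X36.15 Y16.24 F2309
M5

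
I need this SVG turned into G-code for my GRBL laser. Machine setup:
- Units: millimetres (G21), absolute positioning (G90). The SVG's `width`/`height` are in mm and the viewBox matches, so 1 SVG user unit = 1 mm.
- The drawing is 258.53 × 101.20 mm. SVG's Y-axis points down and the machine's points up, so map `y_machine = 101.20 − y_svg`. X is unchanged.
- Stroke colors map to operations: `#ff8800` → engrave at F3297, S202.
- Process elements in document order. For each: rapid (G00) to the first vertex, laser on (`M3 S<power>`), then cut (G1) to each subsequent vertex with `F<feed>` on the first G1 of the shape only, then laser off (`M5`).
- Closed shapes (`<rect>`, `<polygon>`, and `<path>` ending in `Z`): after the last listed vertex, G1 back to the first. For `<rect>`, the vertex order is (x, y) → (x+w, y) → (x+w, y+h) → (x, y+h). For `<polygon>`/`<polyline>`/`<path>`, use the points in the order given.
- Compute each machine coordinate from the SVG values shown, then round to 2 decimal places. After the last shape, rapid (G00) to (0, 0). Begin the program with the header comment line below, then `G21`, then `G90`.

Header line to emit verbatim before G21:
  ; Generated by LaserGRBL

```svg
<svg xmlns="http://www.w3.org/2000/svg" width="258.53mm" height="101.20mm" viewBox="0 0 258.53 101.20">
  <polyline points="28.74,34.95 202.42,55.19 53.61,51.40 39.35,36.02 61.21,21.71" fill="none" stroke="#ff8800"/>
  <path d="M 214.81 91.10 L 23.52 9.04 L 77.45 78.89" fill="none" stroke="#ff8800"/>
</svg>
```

; Generated by LaserGRBL
G21
G90
G00 X28.74 Y66.25
M3 S202
G1 X202.42 Y46.01 F3297
G1 X53.61 Y49.80
G1 X39.35 Y65.18
G1 X61.21 Y79.49
M5
G00 X214.81 Y10.10
M3 S202
G1 X23.52 Y92.16 F3297
G1 X77.45 Y22.31
M5
G00 X0.00 Y0.00

1 u = 1 mm; y_m = 101.20 − y.

[1] `<polyline>` open polyline, #ff8800→engrave S202 F3297: (28.74,66.25) → (202.42,46.01) → (53.61,49.80) → (39.35,65.18) → (61.21,79.49)

[2] `<path>` open polyline, #ff8800→engrave S202 F3297: (214.81,10.10) → (23.52,92.16) → (77.45,22.31)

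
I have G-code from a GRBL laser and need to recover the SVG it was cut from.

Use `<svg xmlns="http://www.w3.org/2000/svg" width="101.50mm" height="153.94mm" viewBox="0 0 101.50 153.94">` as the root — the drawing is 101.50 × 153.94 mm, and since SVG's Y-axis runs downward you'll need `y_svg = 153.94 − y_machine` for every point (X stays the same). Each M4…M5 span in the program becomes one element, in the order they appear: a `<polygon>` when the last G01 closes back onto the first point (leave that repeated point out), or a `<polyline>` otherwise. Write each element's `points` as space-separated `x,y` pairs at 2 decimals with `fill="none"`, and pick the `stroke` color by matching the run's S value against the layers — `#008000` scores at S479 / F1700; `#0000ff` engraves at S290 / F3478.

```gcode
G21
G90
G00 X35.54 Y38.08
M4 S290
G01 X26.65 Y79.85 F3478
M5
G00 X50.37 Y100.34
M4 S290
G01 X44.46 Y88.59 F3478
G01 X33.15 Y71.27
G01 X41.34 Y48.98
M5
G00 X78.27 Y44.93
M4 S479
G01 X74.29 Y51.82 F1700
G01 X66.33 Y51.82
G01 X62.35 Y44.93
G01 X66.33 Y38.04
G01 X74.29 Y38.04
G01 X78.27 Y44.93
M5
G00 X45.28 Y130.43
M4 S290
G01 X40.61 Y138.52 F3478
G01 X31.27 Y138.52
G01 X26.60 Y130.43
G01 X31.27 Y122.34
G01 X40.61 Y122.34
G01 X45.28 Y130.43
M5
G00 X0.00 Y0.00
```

<svg xmlns="http://www.w3.org/2000/svg" width="101.50mm" height="153.94mm" viewBox="0 0 101.50 153.94">
  <polyline points="35.54,115.86 26.65,74.09" fill="none" stroke="#0000ff"/>
  <polyline points="50.37,53.60 44.46,65.35 33.15,82.67 41.34,104.96" fill="none" stroke="#0000ff"/>
  <polygon points="78.27,109.01 74.29,102.12 66.33,102.12 62.35,109.01 66.33,115.90 74.29,115.90" fill="none" stroke="#008000"/>
  <polygon points="45.28,23.51 40.61,15.42 31.27,15.42 26.60,23.51 31.27,31.60 40.61,31.60" fill="none" stroke="#0000ff"/>
</svg>

Machine Y-up, SVG Y-down with viewBox height 153.94, so y_svg = 153.94 − y_machine; X carries over.

Run 1: power S290 maps to stroke `#0000ff` (engrave). The run is open, so emit a `<polyline>` with points (Y-flipped): 35.54,115.86 26.65,74.09.

Run 2: the run's S290 means `#0000ff` (engrave). The run is open, so emit a `<polyline>` with points (Y-flipped): 50.37,53.60 44.46,65.35 33.15,82.67 41.34,104.96.

Run 3: the run's S479 means `#008000` (score). The run returns to its start, so emit a `<polygon>` with points (Y-flipped): 78.27,109.01 74.29,102.12 66.33,102.12 62.35,109.01 66.33,115.90 74.29,115.90.

Run 4: S290 ⇒ engrave layer `#0000ff`. The run returns to its start, so emit a `<polygon>` with points (Y-flipped): 45.28,23.51 40.61,15.42 31.27,15.42 26.60,23.51 31.27,31.60 40.61,31.60.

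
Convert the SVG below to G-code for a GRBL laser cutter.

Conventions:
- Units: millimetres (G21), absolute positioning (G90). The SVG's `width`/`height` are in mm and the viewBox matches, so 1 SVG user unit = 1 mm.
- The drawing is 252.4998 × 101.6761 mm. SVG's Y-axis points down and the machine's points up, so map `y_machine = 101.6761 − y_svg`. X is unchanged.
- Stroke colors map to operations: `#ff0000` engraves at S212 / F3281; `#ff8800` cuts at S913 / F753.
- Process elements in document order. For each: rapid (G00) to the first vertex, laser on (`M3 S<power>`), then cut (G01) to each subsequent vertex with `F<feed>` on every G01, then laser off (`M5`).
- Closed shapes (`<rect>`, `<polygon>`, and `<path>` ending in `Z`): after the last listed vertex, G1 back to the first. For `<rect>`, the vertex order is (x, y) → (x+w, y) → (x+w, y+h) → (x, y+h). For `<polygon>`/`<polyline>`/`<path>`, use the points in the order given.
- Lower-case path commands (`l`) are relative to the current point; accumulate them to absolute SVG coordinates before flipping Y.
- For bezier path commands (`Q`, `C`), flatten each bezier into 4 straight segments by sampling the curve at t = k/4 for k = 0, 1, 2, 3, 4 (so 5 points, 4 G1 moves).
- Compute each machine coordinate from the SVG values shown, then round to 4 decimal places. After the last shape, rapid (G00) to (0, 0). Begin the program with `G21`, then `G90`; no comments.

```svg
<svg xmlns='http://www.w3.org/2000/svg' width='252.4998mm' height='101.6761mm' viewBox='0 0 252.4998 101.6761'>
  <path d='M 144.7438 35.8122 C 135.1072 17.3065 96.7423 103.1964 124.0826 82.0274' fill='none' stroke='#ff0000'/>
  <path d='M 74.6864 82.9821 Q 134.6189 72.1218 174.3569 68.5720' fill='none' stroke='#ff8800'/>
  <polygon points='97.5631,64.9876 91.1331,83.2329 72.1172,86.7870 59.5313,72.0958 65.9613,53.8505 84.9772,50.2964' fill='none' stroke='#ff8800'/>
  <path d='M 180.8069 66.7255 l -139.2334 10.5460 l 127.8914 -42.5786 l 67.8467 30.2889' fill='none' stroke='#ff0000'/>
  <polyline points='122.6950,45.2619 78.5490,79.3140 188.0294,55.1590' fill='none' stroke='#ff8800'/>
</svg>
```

1 u = 1 mm; y_m = 101.6761 − y.

[1] `<path>` cubic bezier, #ff0000→engrave S212 F3281: (144.7438,65.8639) → (133.6053,63.4730) → (120.5469,41.7576) → (114.4216,20.5415) → (124.0826,19.6487)

[2] `<path>` quadratic bezier, #ff8800→cut S913 F753: (74.6864,18.6940) → (103.3905,23.6672) → (129.5703,27.7267) → (153.2257,30.8723) → (174.3569,33.1041)

[3] `<polygon>` regular polygon, #ff8800→cut S913 F753: (97.5631,36.6885) → (91.1331,18.4432) → (72.1172,14.8891) → (59.5313,29.5803) → (65.9613,47.8256) → (84.9772,51.3797) → (97.5631,36.6885) (closed)

[4] `<path>` open polyline, #ff0000→engrave S212 F3281: (180.8069,34.9506) → (41.5735,24.4046) → (169.4649,66.9832) → (237.3116,36.6943)

[5] `<polyline>` open polyline, #ff8800→cut S913 F753: (122.6950,56.4142) → (78.5490,22.3621) → (188.0294,46.5171)

G21
G90
G00 X144.7438 Y65.8639
M3 S212
G01 X133.6053 Y63.4730 F3281
G01 X120.5469 Y41.7576 F3281
G01 X114.4216 Y20.5415 F3281
G01 X124.0826 Y19.6487 F3281
M5
G00 X74.6864 Y18.6940
M3 S913
G01 X103.3905 Y23.6672 F753
G01 X129.5703 Y27.7267 F753
G01 X153.2257 Y30.8723 F753
G01 X174.3569 Y33.1041 F753
M5
G00 X97.5631 Y36.6885
M3 S913
G01 X91.1331 Y18.4432 F753
G01 X72.1172 Y14.8891 F753
G01 X59.5313 Y29.5803 F753
G01 X65.9613 Y47.8256 F753
G01 X84.9772 Y51.3797 F753
G01 X97.5631 Y36.6885 F753
M5
G00 X180.8069 Y34.9506
M3 S212
G01 X41.5735 Y24.4046 F3281
G01 X169.4649 Y66.9832 F3281
G01 X237.3116 Y36.6943 F3281
M5
G00 X122.6950 Y56.4142
M3 S913
G01 X78.5490 Y22.3621 F753
G01 X188.0294 Y46.5171 F753
M5
G00 X0.0000 Y0.0000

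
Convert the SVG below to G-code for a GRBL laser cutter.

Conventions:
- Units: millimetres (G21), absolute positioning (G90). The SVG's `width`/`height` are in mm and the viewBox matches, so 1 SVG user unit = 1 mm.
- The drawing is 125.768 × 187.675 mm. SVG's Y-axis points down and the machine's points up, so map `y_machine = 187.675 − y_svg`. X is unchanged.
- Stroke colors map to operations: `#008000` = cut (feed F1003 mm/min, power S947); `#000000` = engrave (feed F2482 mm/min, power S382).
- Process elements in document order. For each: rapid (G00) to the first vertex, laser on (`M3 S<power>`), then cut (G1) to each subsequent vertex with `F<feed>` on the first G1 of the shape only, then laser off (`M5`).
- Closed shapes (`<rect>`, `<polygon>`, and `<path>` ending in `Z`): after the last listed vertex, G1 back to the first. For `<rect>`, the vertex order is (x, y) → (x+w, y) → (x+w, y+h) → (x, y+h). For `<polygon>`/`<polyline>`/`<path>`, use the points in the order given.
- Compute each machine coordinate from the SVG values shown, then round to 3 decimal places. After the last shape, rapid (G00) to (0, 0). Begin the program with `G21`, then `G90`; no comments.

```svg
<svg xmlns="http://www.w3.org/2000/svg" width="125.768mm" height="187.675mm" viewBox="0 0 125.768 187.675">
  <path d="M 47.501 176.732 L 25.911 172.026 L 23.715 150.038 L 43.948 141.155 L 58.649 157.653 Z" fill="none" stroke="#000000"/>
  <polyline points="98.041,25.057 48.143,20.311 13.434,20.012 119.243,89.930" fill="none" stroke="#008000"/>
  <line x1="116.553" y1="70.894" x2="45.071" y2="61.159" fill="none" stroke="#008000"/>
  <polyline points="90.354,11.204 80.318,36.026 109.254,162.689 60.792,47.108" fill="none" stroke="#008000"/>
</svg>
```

G21
G90
G00 X47.501 Y10.943
M3 S382
G1 X25.911 Y15.649 F2482
G1 X23.715 Y37.637
G1 X43.948 Y46.520
G1 X58.649 Y30.022
G1 X47.501 Y10.943
M5
G00 X98.041 Y162.618
M3 S947
G1 X48.143 Y167.364 F1003
G1 X13.434 Y167.663
G1 X119.243 Y97.745
M5
G00 X116.553 Y116.781
M3 S947
G1 X45.071 Y126.516 F1003
M5
G00 X90.354 Y176.471
M3 S947
G1 X80.318 Y151.649 F1003
G1 X109.254 Y24.986
G1 X60.792 Y140.567
M5
G00 X0.000 Y0.000

viewBox `0 0 125.768 187.675` with mm width/height → 1 unit = 1 mm. Flip: y_m = 187.675 − y_svg.

**Shape 1** — `<path>` regular polygon, stroke `#000000` → engrave (S382, F2482). Machine vertices: (47.501,10.943) → (25.911,15.649) → (23.715,37.637) → (43.948,46.520) → (58.649,30.022) → (47.501,10.943). Closed: final G1 returns to the first vertex.

**Shape 2** — `<polyline>` open polyline, stroke `#008000` → cut (S947, F1003). Machine vertices: (98.041,162.618) → (48.143,167.364) → (13.434,167.663) → (119.243,97.745). Open path.

**Shape 3** — `<line>` line segment, stroke `#008000` → cut (S947, F1003). Machine vertices: (116.553,116.781) → (45.071,126.516). Open path.

**Shape 4** — `<polyline>` open polyline, stroke `#008000` → cut (S947, F1003). Machine vertices: (90.354,176.471) → (80.318,151.649) → (109.254,24.986) → (60.792,140.567). Open path.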